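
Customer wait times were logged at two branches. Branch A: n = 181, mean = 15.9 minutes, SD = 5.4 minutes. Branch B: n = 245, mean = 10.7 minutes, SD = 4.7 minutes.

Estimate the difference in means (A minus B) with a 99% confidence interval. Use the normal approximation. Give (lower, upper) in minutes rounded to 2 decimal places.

(3.91, 6.49)

Standard errors of each mean: 5.4/√181 = 0.4014 and 4.7/√245 = 0.3003.
SE(x̄₁ − x̄₂) = √(0.4014² + 0.3003²) = 0.5013 for independent samples with unequal variances.
With z* = 2.576, the margin is 2.576 × 0.5013 = 1.2913.
x̄₁ − x̄₂ = 15.9 − 10.7 = 5.2000; the interval is 5.2000 ± 1.2913 = (3.91, 6.49).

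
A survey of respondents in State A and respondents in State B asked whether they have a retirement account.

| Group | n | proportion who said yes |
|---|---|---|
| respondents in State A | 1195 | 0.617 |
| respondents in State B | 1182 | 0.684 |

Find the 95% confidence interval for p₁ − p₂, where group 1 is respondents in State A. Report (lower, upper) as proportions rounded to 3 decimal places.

(-0.105, -0.029)

Each SE is √(p̂(1−p̂)/n): √(0.6170·0.3830/1195) = 0.01406 and √(0.6840·0.3160/1182) = 0.01352.
SE(p̂₁ − p̂₂) = √(SE₁² + SE₂²) = √(0.0001976836 + 0.0001827904) = 0.01951, since the two samples are independent.
At 95% confidence z* = 1.960; margin = 1.960 × 0.01951 = 0.03824.
The difference is 0.6170 − 0.6840 = -0.0670, so the interval is -0.0670 ± 0.03824 = (-0.105, -0.029).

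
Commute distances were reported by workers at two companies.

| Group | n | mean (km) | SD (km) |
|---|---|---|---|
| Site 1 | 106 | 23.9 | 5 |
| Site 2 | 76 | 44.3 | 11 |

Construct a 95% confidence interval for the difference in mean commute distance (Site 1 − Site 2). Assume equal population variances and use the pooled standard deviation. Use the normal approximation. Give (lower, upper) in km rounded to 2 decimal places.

Pooled variance s_p² = [105·5² + 75·11²] / (106+76−2) = 65.0000, so s_p = 8.0623.
SE_diff = s_p·√(1/n₁ + 1/n₂) = 8.0623·√(1/106 + 1/76) = 1.2118.
z* = 1.960; margin = 1.960 × 1.2118 = 2.3751.
Difference = 23.9 − 44.3 = -20.4000.
-20.4000 ± 2.3751 → (-22.78, -18.02).

(-22.78, -18.02)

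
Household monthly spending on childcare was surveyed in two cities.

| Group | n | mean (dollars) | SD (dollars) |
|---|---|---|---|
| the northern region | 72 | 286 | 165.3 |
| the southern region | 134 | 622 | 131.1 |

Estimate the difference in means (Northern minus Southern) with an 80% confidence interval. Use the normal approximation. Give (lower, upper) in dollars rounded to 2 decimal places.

Per-group SEs: s₁/√n₁ = 165.3/√72 = 19.4808, s₂/√n₂ = 131.1/√134 = 11.3253.
Unpooled SE of the difference: √(379.50156864 + 128.26242009) = 22.5336.
Margin of error = z* · SE = 1.282 × 22.5336 = 28.8881.
x̄₁ − x̄₂ = 286 − 622 = -336.0000.
CI: -336.0000 ± 28.8881 = (-364.89, -307.11).

(-364.89, -307.11)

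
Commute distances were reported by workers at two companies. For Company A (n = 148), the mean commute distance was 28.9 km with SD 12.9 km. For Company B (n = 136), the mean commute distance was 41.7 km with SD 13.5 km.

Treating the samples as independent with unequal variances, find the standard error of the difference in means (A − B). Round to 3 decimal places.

Per-group SEs: s₁/√n₁ = 12.9/√148 = 1.0604, s₂/√n₂ = 13.5/√136 = 1.1576.
Unpooled SE of the difference: √(1.12444816 + 1.34003776) = 1.5699.

1.570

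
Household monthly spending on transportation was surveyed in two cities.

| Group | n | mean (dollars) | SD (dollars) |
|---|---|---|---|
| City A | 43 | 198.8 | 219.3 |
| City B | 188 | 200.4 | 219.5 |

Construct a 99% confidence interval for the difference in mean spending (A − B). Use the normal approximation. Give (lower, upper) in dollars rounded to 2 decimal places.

Standard errors of each mean: 219.3/√43 = 33.4429 and 219.5/√188 = 16.0087.
SE(x̄₁ − x̄₂) = √(33.4429² + 16.0087²) = 37.0770 for independent samples with unequal variances.
With z* = 2.576, the margin is 2.576 × 37.0770 = 95.5104.
x̄₁ − x̄₂ = 198.8 − 200.4 = -1.6000; the interval is -1.6000 ± 95.5104 = (-97.11, 93.91).

(-97.11, 93.91)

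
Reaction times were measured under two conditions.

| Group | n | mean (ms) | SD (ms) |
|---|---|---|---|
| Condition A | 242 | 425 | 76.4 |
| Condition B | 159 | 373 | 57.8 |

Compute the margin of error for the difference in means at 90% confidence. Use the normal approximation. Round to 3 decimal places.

11.051

Standard errors of each mean: 76.4/√242 = 4.9112 and 57.8/√159 = 4.5838.
SE(x̄₁ − x̄₂) = √(4.9112² + 4.5838²) = 6.7180 for independent samples with unequal variances.
With z* = 1.645, the margin is 1.645 × 6.7180 = 11.0511.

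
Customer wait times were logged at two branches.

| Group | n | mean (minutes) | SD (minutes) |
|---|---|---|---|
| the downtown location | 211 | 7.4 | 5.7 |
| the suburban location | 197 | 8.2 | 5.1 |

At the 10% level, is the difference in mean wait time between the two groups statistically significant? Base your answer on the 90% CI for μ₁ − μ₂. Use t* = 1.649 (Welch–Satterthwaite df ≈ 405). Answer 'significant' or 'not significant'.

not significant

Standard errors of each mean: 5.7/√211 = 0.3924 and 5.1/√197 = 0.3634.
SE(x̄₁ − x̄₂) = √(0.3924² + 0.3634²) = 0.5348 for independent samples with unequal variances.
With t* = 1.649, the margin is 1.649 × 0.5348 = 0.8819.
x̄₁ − x̄₂ = 7.4 − 8.2 = -0.8000; the interval is -0.8000 ± 0.8819 = (-1.6819, 0.0819).
The interval (-1.6819, 0.0819) contains 0, so the difference is not significant.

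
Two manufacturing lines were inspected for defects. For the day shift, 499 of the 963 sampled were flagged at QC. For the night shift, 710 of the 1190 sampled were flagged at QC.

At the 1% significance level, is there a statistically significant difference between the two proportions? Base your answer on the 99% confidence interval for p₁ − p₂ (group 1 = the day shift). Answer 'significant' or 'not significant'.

Sample proportions: 499/963 = 0.5182, 710/1190 = 0.5966.
Each SE is √(p̂(1−p̂)/n): √(0.5182·0.4818/963) = 0.01610 and √(0.5966·0.4034/1190) = 0.01422.
SE(p̂₁ − p̂₂) = √(SE₁² + SE₂²) = √(0.00025921 + 0.0002022084) = 0.02148, since the two samples are independent.
At 99% confidence z* = 2.576; margin = 2.576 × 0.02148 = 0.05533.
The difference is 0.5182 − 0.5966 = -0.0784, so the interval is -0.0784 ± 0.05533 = (-0.13373, -0.02307).
The interval (-0.13373, -0.02307) does not contain 0, so the difference is significant.

significant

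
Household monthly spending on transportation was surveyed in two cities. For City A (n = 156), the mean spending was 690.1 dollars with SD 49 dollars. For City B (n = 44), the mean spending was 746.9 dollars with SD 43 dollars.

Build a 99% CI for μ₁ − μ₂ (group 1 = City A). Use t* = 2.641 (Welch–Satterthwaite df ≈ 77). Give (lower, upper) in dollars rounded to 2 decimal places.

(-76.81, -36.79)

SE₁ = s₁/√n₁ = 49/√156 = 3.9231; SE₂ = 43/√44 = 6.4825.
Independent samples, unequal variances: SE_diff = √(SE₁² + SE₂²) = √(15.39071361 + 42.02280625) = 7.5772.
t* = 2.641, so margin of error = 2.641 × 7.5772 = 20.0114.
Difference in means = 690.1 − 746.9 = -56.8000.
-56.8000 ± 20.0114 → (-76.81, -36.79).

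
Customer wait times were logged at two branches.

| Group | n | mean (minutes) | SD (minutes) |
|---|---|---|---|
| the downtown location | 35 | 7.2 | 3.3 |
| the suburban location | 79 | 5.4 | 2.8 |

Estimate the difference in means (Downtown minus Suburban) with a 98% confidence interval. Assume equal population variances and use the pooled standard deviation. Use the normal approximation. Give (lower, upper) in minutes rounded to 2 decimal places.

Pooled variance s_p² = [34·3.3² + 78·2.8²] / (35+79−2) = 8.7659, so s_p = 2.9607.
SE_diff = s_p·√(1/n₁ + 1/n₂) = 2.9607·√(1/35 + 1/79) = 0.6012.
z* = 2.326; margin = 2.326 × 0.6012 = 1.3984.
Difference = 7.2 − 5.4 = 1.8000.
1.8000 ± 1.3984 → (0.40, 3.20).

(0.40, 3.20)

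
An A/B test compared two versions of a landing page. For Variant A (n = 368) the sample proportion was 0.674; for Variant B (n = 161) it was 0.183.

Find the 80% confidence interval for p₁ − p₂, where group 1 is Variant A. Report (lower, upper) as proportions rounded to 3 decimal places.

(0.441, 0.541)

The two standard errors are √(0.6740×0.3260/368) = 0.02444 and √(0.1830×0.8170/161) = 0.03047.
Because the samples are independent, SE_diff = √(0.02444² + 0.03047²) = 0.03906.
Using z* = 1.282 for 80%, ME = 1.282 × 0.03906 = 0.05007.
p̂₁ − p̂₂ = 0.4910; interval 0.4910 ± 0.05007 gives (0.441, 0.541).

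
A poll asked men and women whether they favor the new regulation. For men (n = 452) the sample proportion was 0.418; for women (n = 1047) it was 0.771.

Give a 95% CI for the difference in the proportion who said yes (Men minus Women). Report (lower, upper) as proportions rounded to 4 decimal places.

Each SE is √(p̂(1−p̂)/n): √(0.4180·0.5820/452) = 0.02320 and √(0.7710·0.2290/1047) = 0.01299.
SE(p̂₁ − p̂₂) = √(SE₁² + SE₂²) = √(0.00053824 + 0.0001687401) = 0.02659, since the two samples are independent.
At 95% confidence z* = 1.960; margin = 1.960 × 0.02659 = 0.05212.
The difference is 0.4180 − 0.7710 = -0.3530, so the interval is -0.3530 ± 0.05212 = (-0.4051, -0.3009).

(-0.4051, -0.3009)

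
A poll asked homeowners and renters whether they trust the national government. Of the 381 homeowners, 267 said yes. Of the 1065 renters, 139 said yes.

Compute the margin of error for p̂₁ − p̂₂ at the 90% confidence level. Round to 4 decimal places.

Sample proportions: 267/381 = 0.7008, 139/1065 = 0.1305.
Each SE is √(p̂(1−p̂)/n): √(0.7008·0.2992/381) = 0.02346 and √(0.1305·0.8695/1065) = 0.01032.
SE(p̂₁ − p̂₂) = √(SE₁² + SE₂²) = √(0.0005503716 + 0.0001065024) = 0.02563, since the two samples are independent.
At 90% confidence z* = 1.645; margin = 1.645 × 0.02563 = 0.04216.

0.0422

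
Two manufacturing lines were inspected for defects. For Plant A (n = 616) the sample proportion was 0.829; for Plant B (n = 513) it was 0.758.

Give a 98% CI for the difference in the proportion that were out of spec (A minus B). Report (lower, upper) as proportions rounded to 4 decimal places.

(0.0146, 0.1274)

SE₁ = √(p̂₁(1−p̂₁)/n₁) = √(0.8290·0.1710/616) = 0.01517; SE₂ = √(0.7580·0.2420/513) = 0.01891.
Independent samples: SE of the difference = √(SE₁² + SE₂²) = √(0.0002301289 + 0.0003575881) = 0.02424.
z* for 98% confidence is 2.326, so the margin of error is 2.326 × 0.02424 = 0.05638.
Point estimate p̂₁ − p̂₂ = 0.8290 − 0.7580 = 0.0710.
0.0710 ± 0.05638 → (0.0146, 0.1274).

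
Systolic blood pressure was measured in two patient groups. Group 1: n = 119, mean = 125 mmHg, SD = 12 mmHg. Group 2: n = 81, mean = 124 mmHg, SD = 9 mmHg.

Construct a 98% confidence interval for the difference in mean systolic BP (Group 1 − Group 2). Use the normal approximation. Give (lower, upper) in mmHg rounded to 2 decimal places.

Standard errors of each mean: 12/√119 = 1.1000 and 9/√81 = 1.0000.
SE(x̄₁ − x̄₂) = √(1.1000² + 1.0000²) = 1.4866 for independent samples with unequal variances.
With z* = 2.326, the margin is 2.326 × 1.4866 = 3.4578.
x̄₁ − x̄₂ = 125 − 124 = 1.0000; the interval is 1.0000 ± 3.4578 = (-2.46, 4.46).

(-2.46, 4.46)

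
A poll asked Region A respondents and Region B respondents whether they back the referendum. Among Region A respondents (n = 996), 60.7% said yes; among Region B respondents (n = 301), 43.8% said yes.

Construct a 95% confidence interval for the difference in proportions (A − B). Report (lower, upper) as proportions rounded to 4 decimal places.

Each SE is √(p̂(1−p̂)/n): √(0.6070·0.3930/996) = 0.01548 and √(0.4380·0.5620/301) = 0.02860.
SE(p̂₁ − p̂₂) = √(SE₁² + SE₂²) = √(0.0002396304 + 0.00081796) = 0.03252, since the two samples are independent.
At 95% confidence z* = 1.960; margin = 1.960 × 0.03252 = 0.06374.
The difference is 0.6070 − 0.4380 = 0.1690, so the interval is 0.1690 ± 0.06374 = (0.1053, 0.2327).

(0.1053, 0.2327)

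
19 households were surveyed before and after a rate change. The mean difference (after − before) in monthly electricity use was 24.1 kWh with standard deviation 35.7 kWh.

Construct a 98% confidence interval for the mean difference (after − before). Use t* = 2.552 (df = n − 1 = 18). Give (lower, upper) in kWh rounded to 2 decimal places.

(3.20, 45.00)

Paired design: SE = s_d/√n = 35.7/√19 = 8.1901.
t* = 2.552; margin of error = 2.552 × 8.1901 = 20.9011.
24.1 ± 20.9011 → (3.20, 45.00).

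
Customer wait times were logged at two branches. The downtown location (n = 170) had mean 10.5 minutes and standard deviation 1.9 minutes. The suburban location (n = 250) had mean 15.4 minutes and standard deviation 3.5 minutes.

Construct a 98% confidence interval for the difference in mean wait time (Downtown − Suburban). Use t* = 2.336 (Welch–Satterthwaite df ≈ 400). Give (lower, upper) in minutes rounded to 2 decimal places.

Per-group SEs: s₁/√n₁ = 1.9/√170 = 0.1457, s₂/√n₂ = 3.5/√250 = 0.2214.
Unpooled SE of the difference: √(0.02122849 + 0.04901796) = 0.2650.
Margin of error = t* · SE = 2.336 × 0.2650 = 0.6190.
x̄₁ − x̄₂ = 10.5 − 15.4 = -4.9000.
CI: -4.9000 ± 0.6190 = (-5.52, -4.28).

(-5.52, -4.28)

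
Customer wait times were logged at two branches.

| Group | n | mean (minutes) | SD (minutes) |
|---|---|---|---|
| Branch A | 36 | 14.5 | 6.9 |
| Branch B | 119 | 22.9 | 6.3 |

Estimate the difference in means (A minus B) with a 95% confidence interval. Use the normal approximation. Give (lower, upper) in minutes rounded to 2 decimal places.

SE₁ = s₁/√n₁ = 6.9/√36 = 1.1500; SE₂ = 6.3/√119 = 0.5775.
Independent samples, unequal variances: SE_diff = √(SE₁² + SE₂²) = √(1.3225 + 0.33350625) = 1.2869.
z* = 1.960, so margin of error = 1.960 × 1.2869 = 2.5223.
Difference in means = 14.5 − 22.9 = -8.4000.
-8.4000 ± 2.5223 → (-10.92, -5.88).

(-10.92, -5.88)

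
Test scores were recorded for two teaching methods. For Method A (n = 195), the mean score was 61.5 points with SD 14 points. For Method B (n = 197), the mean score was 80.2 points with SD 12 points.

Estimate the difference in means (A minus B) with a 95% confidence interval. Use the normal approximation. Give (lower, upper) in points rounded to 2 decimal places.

SE₁ = s₁/√n₁ = 14/√195 = 1.0026; SE₂ = 12/√197 = 0.8550.
Independent samples, unequal variances: SE_diff = √(SE₁² + SE₂²) = √(1.00520676 + 0.731025) = 1.3177.
z* = 1.960, so margin of error = 1.960 × 1.3177 = 2.5827.
Difference in means = 61.5 − 80.2 = -18.7000.
-18.7000 ± 2.5827 → (-21.28, -16.12).

(-21.28, -16.12)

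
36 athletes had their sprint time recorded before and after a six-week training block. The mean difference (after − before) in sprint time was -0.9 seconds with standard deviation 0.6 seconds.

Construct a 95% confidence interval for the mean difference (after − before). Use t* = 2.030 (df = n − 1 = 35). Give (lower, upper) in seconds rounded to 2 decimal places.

(-1.10, -0.70)

This is a matched-pairs design, so SE = s_d/√n = 0.6/√36 = 0.1000.
Margin = 2.030 × 0.1000 = 0.2030; the interval is -0.9 ± 0.2030 = (-1.10, -0.70).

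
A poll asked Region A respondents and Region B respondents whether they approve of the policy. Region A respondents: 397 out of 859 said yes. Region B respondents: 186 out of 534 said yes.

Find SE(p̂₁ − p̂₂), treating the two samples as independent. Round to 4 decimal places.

p̂₁ = 397/859 = 0.4622 and p̂₂ = 186/534 = 0.3483.
SE₁ = √(p̂₁(1−p̂₁)/n₁) = √(0.4622·0.5378/859) = 0.01701; SE₂ = √(0.3483·0.6517/534) = 0.02062.
Independent samples: SE of the difference = √(SE₁² + SE₂²) = √(0.0002893401 + 0.0004251844) = 0.02673.

0.0267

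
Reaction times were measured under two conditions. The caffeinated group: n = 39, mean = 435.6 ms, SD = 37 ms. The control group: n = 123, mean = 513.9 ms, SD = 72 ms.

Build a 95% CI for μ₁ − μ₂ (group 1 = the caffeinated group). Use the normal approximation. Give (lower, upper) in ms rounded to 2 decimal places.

(-95.53, -61.07)

Standard errors of each mean: 37/√39 = 5.9247 and 72/√123 = 6.4920.
SE(x̄₁ − x̄₂) = √(5.9247² + 6.4920²) = 8.7891 for independent samples with unequal variances.
With z* = 1.960, the margin is 1.960 × 8.7891 = 17.2266.
x̄₁ − x̄₂ = 435.6 − 513.9 = -78.3000; the interval is -78.3000 ± 17.2266 = (-95.53, -61.07).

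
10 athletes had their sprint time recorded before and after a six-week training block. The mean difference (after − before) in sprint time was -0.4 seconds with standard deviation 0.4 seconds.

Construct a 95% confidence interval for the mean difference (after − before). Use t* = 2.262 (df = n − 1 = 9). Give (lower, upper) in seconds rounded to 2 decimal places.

(-0.69, -0.11)

Paired design: SE = s_d/√n = 0.4/√10 = 0.1265.
t* = 2.262; margin of error = 2.262 × 0.1265 = 0.2861.
-0.4 ± 0.2861 → (-0.69, -0.11).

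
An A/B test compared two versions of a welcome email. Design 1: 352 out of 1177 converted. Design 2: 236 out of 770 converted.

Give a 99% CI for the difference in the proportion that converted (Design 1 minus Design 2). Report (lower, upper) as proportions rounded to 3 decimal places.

First, p̂₁ = 352/1177 = 0.2991; p̂₂ = 236/770 = 0.3065.
The two standard errors are √(0.2991×0.7009/1177) = 0.01335 and √(0.3065×0.6935/770) = 0.01661.
Because the samples are independent, SE_diff = √(0.01335² + 0.01661²) = 0.02131.
Using z* = 2.576 for 99%, ME = 2.576 × 0.02131 = 0.05489.
p̂₁ − p̂₂ = -0.0074; interval -0.0074 ± 0.05489 gives (-0.062, 0.047).

(-0.062, 0.047)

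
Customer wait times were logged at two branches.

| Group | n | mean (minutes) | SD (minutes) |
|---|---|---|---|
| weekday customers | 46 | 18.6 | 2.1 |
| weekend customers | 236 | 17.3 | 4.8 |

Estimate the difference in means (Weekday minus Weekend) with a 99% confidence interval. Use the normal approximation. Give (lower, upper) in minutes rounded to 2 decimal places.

Per-group SEs: s₁/√n₁ = 2.1/√46 = 0.3096, s₂/√n₂ = 4.8/√236 = 0.3125.
Unpooled SE of the difference: √(0.09585216 + 0.09765625) = 0.4399.
Margin of error = z* · SE = 2.576 × 0.4399 = 1.1332.
x̄₁ − x̄₂ = 18.6 − 17.3 = 1.3000.
CI: 1.3000 ± 1.1332 = (0.17, 2.43).

(0.17, 2.43)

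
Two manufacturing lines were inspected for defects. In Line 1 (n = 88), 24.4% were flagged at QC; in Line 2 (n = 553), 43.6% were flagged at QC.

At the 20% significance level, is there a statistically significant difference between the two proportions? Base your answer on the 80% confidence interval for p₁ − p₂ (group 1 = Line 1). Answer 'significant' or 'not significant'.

significant

SE₁ = √(p̂₁(1−p̂₁)/n₁) = √(0.2440·0.7560/88) = 0.04578; SE₂ = √(0.4360·0.5640/553) = 0.02109.
Independent samples: SE of the difference = √(SE₁² + SE₂²) = √(0.0020958084 + 0.0004447881) = 0.05040.
z* for 80% confidence is 1.282, so the margin of error is 1.282 × 0.05040 = 0.06461.
Point estimate p̂₁ − p̂₂ = 0.2440 − 0.4360 = -0.1920.
-0.1920 ± 0.06461 → (-0.25661, -0.12739).
The interval (-0.25661, -0.12739) does not contain 0, so the difference is significant.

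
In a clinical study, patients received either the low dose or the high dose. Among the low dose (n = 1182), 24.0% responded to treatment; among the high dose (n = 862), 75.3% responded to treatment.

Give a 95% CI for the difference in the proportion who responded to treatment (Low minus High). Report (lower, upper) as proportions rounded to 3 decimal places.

(-0.551, -0.475)

Each SE is √(p̂(1−p̂)/n): √(0.2400·0.7600/1182) = 0.01242 and √(0.7530·0.2470/862) = 0.01469.
SE(p̂₁ − p̂₂) = √(SE₁² + SE₂²) = √(0.0001542564 + 0.0002157961) = 0.01924, since the two samples are independent.
At 95% confidence z* = 1.960; margin = 1.960 × 0.01924 = 0.03771.
The difference is 0.2400 − 0.7530 = -0.5130, so the interval is -0.5130 ± 0.03771 = (-0.551, -0.475).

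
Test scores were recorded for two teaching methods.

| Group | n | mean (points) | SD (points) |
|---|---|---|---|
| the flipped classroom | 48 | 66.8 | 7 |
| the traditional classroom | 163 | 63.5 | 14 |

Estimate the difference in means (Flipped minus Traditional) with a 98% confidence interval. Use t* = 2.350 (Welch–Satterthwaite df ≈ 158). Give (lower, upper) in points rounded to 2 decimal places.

(-0.20, 6.80)

SE₁ = s₁/√n₁ = 7/√48 = 1.0104; SE₂ = 14/√163 = 1.0966.
Independent samples, unequal variances: SE_diff = √(SE₁² + SE₂²) = √(1.02090816 + 1.20253156) = 1.4911.
t* = 2.350, so margin of error = 2.350 × 1.4911 = 3.5041.
Difference in means = 66.8 − 63.5 = 3.3000.
3.3000 ± 3.5041 → (-0.20, 6.80).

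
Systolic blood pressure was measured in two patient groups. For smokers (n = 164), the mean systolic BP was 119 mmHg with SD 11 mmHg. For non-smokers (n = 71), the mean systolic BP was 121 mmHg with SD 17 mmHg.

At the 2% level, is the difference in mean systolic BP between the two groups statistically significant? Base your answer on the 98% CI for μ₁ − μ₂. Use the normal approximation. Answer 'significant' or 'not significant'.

Standard errors of each mean: 11/√164 = 0.8590 and 17/√71 = 2.0175.
SE(x̄₁ − x̄₂) = √(0.8590² + 2.0175²) = 2.1928 for independent samples with unequal variances.
With z* = 2.326, the margin is 2.326 × 2.1928 = 5.1005.
x̄₁ − x̄₂ = 119 − 121 = -2.0000; the interval is -2.0000 ± 5.1005 = (-7.1005, 3.1005).
The interval (-7.1005, 3.1005) contains 0, so the difference is not significant.

not significant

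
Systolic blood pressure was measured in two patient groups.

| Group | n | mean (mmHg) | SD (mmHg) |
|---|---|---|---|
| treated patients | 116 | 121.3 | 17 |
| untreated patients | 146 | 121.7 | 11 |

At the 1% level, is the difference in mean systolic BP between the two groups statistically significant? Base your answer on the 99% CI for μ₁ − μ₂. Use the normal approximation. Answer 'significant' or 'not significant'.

not significant

SE₁ = s₁/√n₁ = 17/√116 = 1.5784; SE₂ = 11/√146 = 0.9104.
Independent samples, unequal variances: SE_diff = √(SE₁² + SE₂²) = √(2.49134656 + 0.82882816) = 1.8221.
z* = 2.576, so margin of error = 2.576 × 1.8221 = 4.6937.
Difference in means = 121.3 − 121.7 = -0.4000.
-0.4000 ± 4.6937 → (-5.0937, 4.2937).
The interval (-5.0937, 4.2937) contains 0, so the difference is not significant.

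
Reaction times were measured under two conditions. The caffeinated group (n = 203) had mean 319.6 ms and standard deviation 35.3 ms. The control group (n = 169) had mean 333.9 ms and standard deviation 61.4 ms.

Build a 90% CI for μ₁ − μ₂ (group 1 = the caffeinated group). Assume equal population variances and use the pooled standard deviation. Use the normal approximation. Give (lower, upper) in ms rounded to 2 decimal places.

(-22.68, -5.92)

Pooled variance s_p² = [202·35.3² + 168·61.4²] / (203+169−2) = 2392.0634, so s_p = 48.9087.
SE_diff = s_p·√(1/n₁ + 1/n₂) = 48.9087·√(1/203 + 1/169) = 5.0929.
z* = 1.645; margin = 1.645 × 5.0929 = 8.3778.
Difference = 319.6 − 333.9 = -14.3000.
-14.3000 ± 8.3778 → (-22.68, -5.92).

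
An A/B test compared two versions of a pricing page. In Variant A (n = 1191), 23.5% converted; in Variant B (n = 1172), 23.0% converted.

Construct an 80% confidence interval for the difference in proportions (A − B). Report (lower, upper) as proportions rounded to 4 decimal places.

The two standard errors are √(0.2350×0.7650/1191) = 0.01229 and √(0.2300×0.7700/1172) = 0.01229.
Because the samples are independent, SE_diff = √(0.01229² + 0.01229²) = 0.01738.
Using z* = 1.282 for 80%, ME = 1.282 × 0.01738 = 0.02228.
p̂₁ − p̂₂ = 0.0050; interval 0.0050 ± 0.02228 gives (-0.0173, 0.0273).

(-0.0173, 0.0273)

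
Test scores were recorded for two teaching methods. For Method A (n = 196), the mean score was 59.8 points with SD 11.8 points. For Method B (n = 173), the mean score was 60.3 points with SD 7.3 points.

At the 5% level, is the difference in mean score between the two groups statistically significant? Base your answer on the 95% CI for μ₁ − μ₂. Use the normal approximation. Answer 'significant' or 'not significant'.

Per-group SEs: s₁/√n₁ = 11.8/√196 = 0.8429, s₂/√n₂ = 7.3/√173 = 0.5550.
Unpooled SE of the difference: √(0.71048041 + 0.308025) = 1.0092.
Margin of error = z* · SE = 1.960 × 1.0092 = 1.9780.
x̄₁ − x̄₂ = 59.8 − 60.3 = -0.5000.
CI: -0.5000 ± 1.9780 = (-2.4780, 1.4780).
The interval (-2.4780, 1.4780) contains 0, so the difference is not significant.

not significant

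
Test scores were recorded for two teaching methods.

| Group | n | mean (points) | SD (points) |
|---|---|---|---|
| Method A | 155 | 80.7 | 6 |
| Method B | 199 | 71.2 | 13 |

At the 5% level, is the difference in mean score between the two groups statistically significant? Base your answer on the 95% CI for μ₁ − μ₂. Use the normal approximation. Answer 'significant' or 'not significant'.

Standard errors of each mean: 6/√155 = 0.4819 and 13/√199 = 0.9215.
SE(x̄₁ − x̄₂) = √(0.4819² + 0.9215²) = 1.0399 for independent samples with unequal variances.
With z* = 1.960, the margin is 1.960 × 1.0399 = 2.0382.
x̄₁ − x̄₂ = 80.7 − 71.2 = 9.5000; the interval is 9.5000 ± 2.0382 = (7.4618, 11.5382).
The interval (7.4618, 11.5382) does not contain 0, so the difference is significant.

significant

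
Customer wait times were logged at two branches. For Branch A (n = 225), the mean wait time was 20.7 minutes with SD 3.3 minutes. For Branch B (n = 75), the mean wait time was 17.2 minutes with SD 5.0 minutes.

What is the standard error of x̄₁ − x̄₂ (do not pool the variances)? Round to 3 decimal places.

0.618

Per-group SEs: s₁/√n₁ = 3.3/√225 = 0.2200, s₂/√n₂ = 5.0/√75 = 0.5774.
Unpooled SE of the difference: √(0.0484 + 0.33339076) = 0.6179.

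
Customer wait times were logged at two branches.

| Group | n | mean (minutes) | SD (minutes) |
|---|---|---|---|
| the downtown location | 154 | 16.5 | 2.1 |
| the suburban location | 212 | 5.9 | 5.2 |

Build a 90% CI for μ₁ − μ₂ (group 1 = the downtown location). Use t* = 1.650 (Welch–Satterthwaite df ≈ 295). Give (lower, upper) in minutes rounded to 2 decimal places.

SE₁ = s₁/√n₁ = 2.1/√154 = 0.1692; SE₂ = 5.2/√212 = 0.3571.
Independent samples, unequal variances: SE_diff = √(SE₁² + SE₂²) = √(0.02862864 + 0.12752041) = 0.3952.
t* = 1.650, so margin of error = 1.650 × 0.3952 = 0.6521.
Difference in means = 16.5 − 5.9 = 10.6000.
10.6000 ± 0.6521 → (9.95, 11.25).

(9.95, 11.25)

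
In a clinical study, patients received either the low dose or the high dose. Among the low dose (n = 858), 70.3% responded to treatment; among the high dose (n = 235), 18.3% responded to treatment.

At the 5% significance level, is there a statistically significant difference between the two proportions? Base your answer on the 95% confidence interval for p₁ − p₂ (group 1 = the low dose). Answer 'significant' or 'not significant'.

significant

The two standard errors are √(0.7030×0.2970/858) = 0.01560 and √(0.1830×0.8170/235) = 0.02522.
Because the samples are independent, SE_diff = √(0.01560² + 0.02522²) = 0.02965.
Using z* = 1.960 for 95%, ME = 1.960 × 0.02965 = 0.05811.
p̂₁ − p̂₂ = 0.5200; interval 0.5200 ± 0.05811 gives (0.46189, 0.57811).
The interval (0.46189, 0.57811) does not contain 0, so the difference is significant.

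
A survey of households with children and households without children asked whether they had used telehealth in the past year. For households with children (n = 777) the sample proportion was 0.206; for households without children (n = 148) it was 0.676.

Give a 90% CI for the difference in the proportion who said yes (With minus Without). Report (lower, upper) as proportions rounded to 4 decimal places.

(-0.5376, -0.4024)

The two standard errors are √(0.2060×0.7940/777) = 0.01451 and √(0.6760×0.3240/148) = 0.03847.
Because the samples are independent, SE_diff = √(0.01451² + 0.03847²) = 0.04112.
Using z* = 1.645 for 90%, ME = 1.645 × 0.04112 = 0.06764.
p̂₁ − p̂₂ = -0.4700; interval -0.4700 ± 0.06764 gives (-0.5376, -0.4024).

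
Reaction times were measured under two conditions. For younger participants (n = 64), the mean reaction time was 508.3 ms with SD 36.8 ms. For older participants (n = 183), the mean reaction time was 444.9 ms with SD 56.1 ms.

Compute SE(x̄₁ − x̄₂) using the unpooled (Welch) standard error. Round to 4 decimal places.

6.1934

Standard errors of each mean: 36.8/√64 = 4.6000 and 56.1/√183 = 4.1470.
SE(x̄₁ − x̄₂) = √(4.6000² + 4.1470²) = 6.1934 for independent samples with unequal variances.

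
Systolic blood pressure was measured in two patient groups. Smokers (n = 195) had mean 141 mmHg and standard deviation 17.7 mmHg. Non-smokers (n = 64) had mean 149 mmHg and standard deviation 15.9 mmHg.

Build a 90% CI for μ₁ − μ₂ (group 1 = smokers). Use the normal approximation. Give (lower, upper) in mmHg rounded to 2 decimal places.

Per-group SEs: s₁/√n₁ = 17.7/√195 = 1.2675, s₂/√n₂ = 15.9/√64 = 1.9875.
Unpooled SE of the difference: √(1.60655625 + 3.95015625) = 2.3573.
Margin of error = z* · SE = 1.645 × 2.3573 = 3.8778.
x̄₁ − x̄₂ = 141 − 149 = -8.0000.
CI: -8.0000 ± 3.8778 = (-11.88, -4.12).

(-11.88, -4.12)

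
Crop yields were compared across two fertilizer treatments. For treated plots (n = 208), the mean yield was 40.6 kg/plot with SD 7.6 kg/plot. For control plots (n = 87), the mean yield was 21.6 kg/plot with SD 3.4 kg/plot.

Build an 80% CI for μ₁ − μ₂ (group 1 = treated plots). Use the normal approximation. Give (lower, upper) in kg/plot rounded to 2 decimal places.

(18.18, 19.82)

Standard errors of each mean: 7.6/√208 = 0.5270 and 3.4/√87 = 0.3645.
SE(x̄₁ − x̄₂) = √(0.5270² + 0.3645²) = 0.6408 for independent samples with unequal variances.
With z* = 1.282, the margin is 1.282 × 0.6408 = 0.8215.
x̄₁ − x̄₂ = 40.6 − 21.6 = 19.0000; the interval is 19.0000 ± 0.8215 = (18.18, 19.82).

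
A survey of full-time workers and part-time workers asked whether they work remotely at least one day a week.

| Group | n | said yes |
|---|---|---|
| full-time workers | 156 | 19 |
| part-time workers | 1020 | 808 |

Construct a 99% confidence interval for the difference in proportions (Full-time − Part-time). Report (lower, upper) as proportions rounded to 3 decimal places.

Sample proportions: 19/156 = 0.1218, 808/1020 = 0.7922.
Each SE is √(p̂(1−p̂)/n): √(0.1218·0.8782/156) = 0.02619 and √(0.7922·0.2078/1020) = 0.01270.
SE(p̂₁ − p̂₂) = √(SE₁² + SE₂²) = √(0.0006859161 + 0.00016129) = 0.02911, since the two samples are independent.
At 99% confidence z* = 2.576; margin = 2.576 × 0.02911 = 0.07499.
The difference is 0.1218 − 0.7922 = -0.6704, so the interval is -0.6704 ± 0.07499 = (-0.745, -0.595).

(-0.745, -0.595)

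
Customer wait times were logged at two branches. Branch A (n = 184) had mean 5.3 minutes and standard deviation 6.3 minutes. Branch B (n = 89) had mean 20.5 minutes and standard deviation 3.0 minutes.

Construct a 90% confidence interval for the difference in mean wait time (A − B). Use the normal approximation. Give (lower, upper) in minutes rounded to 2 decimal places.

(-16.13, -14.27)

SE₁ = s₁/√n₁ = 6.3/√184 = 0.4644; SE₂ = 3.0/√89 = 0.3180.
Independent samples, unequal variances: SE_diff = √(SE₁² + SE₂²) = √(0.21566736 + 0.101124) = 0.5628.
z* = 1.645, so margin of error = 1.645 × 0.5628 = 0.9258.
Difference in means = 5.3 − 20.5 = -15.2000.
-15.2000 ± 0.9258 → (-16.13, -14.27).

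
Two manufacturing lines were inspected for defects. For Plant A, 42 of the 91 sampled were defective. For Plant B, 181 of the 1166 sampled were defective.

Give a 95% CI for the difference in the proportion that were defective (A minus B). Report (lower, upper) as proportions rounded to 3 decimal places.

First, p̂₁ = 42/91 = 0.4615; p̂₂ = 181/1166 = 0.1552.
The two standard errors are √(0.4615×0.5385/91) = 0.05226 and √(0.1552×0.8448/1166) = 0.01060.
Because the samples are independent, SE_diff = √(0.05226² + 0.01060²) = 0.05332.
Using z* = 1.960 for 95%, ME = 1.960 × 0.05332 = 0.10451.
p̂₁ − p̂₂ = 0.3063; interval 0.3063 ± 0.10451 gives (0.202, 0.411).

(0.202, 0.411)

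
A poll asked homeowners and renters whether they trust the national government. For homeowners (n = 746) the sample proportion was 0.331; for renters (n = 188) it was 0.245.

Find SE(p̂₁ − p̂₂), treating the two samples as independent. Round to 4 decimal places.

SE₁ = √(p̂₁(1−p̂₁)/n₁) = √(0.3310·0.6690/746) = 0.01723; SE₂ = √(0.2450·0.7550/188) = 0.03137.
Independent samples: SE of the difference = √(SE₁² + SE₂²) = √(0.0002968729 + 0.0009840769) = 0.03579.

0.0358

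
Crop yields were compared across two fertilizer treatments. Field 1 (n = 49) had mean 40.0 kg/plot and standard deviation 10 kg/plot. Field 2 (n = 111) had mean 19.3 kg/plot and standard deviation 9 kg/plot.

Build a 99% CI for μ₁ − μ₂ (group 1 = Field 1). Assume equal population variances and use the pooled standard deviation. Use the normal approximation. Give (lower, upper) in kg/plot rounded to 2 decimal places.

(16.58, 24.82)

Pooled variance s_p² = [48·10² + 110·9²] / (49+111−2) = 86.7722, so s_p = 9.3152.
SE_diff = s_p·√(1/n₁ + 1/n₂) = 9.3152·√(1/49 + 1/111) = 1.5977.
z* = 2.576; margin = 2.576 × 1.5977 = 4.1157.
Difference = 40.0 − 19.3 = 20.7000.
20.7000 ± 4.1157 → (16.58, 24.82).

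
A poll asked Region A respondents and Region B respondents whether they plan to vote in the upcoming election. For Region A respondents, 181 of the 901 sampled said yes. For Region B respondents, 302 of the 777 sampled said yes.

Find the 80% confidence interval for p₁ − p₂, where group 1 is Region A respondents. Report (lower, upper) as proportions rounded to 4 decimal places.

(-0.2160, -0.1596)

Sample proportions: 181/901 = 0.2009, 302/777 = 0.3887.
Each SE is √(p̂(1−p̂)/n): √(0.2009·0.7991/901) = 0.01335 and √(0.3887·0.6113/777) = 0.01749.
SE(p̂₁ − p̂₂) = √(SE₁² + SE₂²) = √(0.0001782225 + 0.0003059001) = 0.02200, since the two samples are independent.
At 80% confidence z* = 1.282; margin = 1.282 × 0.02200 = 0.02820.
The difference is 0.2009 − 0.3887 = -0.1878, so the interval is -0.1878 ± 0.02820 = (-0.2160, -0.1596).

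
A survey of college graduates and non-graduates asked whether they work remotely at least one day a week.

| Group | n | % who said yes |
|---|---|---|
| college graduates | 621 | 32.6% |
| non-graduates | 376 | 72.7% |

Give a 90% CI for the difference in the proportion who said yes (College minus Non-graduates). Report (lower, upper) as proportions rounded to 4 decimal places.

(-0.4498, -0.3522)

Each SE is √(p̂(1−p̂)/n): √(0.3260·0.6740/621) = 0.01881 and √(0.7270·0.2730/376) = 0.02297.
SE(p̂₁ − p̂₂) = √(SE₁² + SE₂²) = √(0.0003538161 + 0.0005276209) = 0.02969, since the two samples are independent.
At 90% confidence z* = 1.645; margin = 1.645 × 0.02969 = 0.04884.
The difference is 0.3260 − 0.7270 = -0.4010, so the interval is -0.4010 ± 0.04884 = (-0.4498, -0.3522).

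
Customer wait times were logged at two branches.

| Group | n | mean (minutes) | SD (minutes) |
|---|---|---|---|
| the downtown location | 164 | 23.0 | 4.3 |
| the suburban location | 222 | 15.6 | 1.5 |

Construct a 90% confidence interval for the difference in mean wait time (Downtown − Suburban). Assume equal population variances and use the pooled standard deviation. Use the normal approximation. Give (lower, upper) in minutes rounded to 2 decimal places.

(6.89, 7.91)

s_p = √[((n₁−1)s₁² + (n₂−1)s₂²)/(n₁+n₂−2)] = √[(163·4.3² + 221·1.5²)/384] = 3.0238.
SE = 3.0238·√(1/164 + 1/222) = 0.3113.
With z* = 1.645, margin = 1.645 × 0.3113 = 0.5121.
x̄₁ − x̄₂ = 23.0 − 15.6 = 7.4000; interval 7.4000 ± 0.5121 = (6.89, 7.91).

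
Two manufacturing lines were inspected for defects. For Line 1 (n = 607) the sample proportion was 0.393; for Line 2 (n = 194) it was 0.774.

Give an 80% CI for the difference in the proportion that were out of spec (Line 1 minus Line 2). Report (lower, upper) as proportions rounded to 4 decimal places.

(-0.4271, -0.3349)

SE₁ = √(p̂₁(1−p̂₁)/n₁) = √(0.3930·0.6070/607) = 0.01982; SE₂ = √(0.7740·0.2260/194) = 0.03003.
Independent samples: SE of the difference = √(SE₁² + SE₂²) = √(0.0003928324 + 0.0009018009) = 0.03598.
z* for 80% confidence is 1.282, so the margin of error is 1.282 × 0.03598 = 0.04613.
Point estimate p̂₁ − p̂₂ = 0.3930 − 0.7740 = -0.3810.
-0.3810 ± 0.04613 → (-0.4271, -0.3349).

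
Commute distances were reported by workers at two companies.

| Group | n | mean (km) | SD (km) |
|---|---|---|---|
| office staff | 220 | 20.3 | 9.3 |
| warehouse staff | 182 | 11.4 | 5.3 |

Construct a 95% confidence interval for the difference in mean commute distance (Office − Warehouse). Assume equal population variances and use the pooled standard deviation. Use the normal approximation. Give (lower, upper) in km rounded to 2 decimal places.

Pooled variance s_p² = [219·9.3² + 181·5.3²] / (220+182−2) = 60.0640, so s_p = 7.7501.
SE_diff = s_p·√(1/n₁ + 1/n₂) = 7.7501·√(1/220 + 1/182) = 0.7766.
z* = 1.960; margin = 1.960 × 0.7766 = 1.5221.
Difference = 20.3 − 11.4 = 8.9000.
8.9000 ± 1.5221 → (7.38, 10.42).

(7.38, 10.42)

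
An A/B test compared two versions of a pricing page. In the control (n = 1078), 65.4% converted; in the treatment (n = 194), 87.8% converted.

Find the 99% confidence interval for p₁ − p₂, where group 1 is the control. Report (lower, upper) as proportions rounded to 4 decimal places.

Each SE is √(p̂(1−p̂)/n): √(0.6540·0.3460/1078) = 0.01449 and √(0.8780·0.1220/194) = 0.02350.
SE(p̂₁ − p̂₂) = √(SE₁² + SE₂²) = √(0.0002099601 + 0.00055225) = 0.02761, since the two samples are independent.
At 99% confidence z* = 2.576; margin = 2.576 × 0.02761 = 0.07112.
The difference is 0.6540 − 0.8780 = -0.2240, so the interval is -0.2240 ± 0.07112 = (-0.2951, -0.1529).

(-0.2951, -0.1529)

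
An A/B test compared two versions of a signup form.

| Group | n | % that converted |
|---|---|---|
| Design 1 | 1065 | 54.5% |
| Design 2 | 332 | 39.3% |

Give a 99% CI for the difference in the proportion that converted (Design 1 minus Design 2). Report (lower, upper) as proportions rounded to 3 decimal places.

(0.073, 0.231)

The two standard errors are √(0.5450×0.4550/1065) = 0.01526 and √(0.3930×0.6070/332) = 0.02681.
Because the samples are independent, SE_diff = √(0.01526² + 0.02681²) = 0.03085.
Using z* = 2.576 for 99%, ME = 2.576 × 0.03085 = 0.07947.
p̂₁ − p̂₂ = 0.1520; interval 0.1520 ± 0.07947 gives (0.073, 0.231).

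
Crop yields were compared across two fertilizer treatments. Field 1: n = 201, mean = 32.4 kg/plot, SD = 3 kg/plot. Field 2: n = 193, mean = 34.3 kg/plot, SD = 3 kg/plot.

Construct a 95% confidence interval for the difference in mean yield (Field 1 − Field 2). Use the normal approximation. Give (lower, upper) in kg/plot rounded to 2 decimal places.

Standard errors of each mean: 3/√201 = 0.2116 and 3/√193 = 0.2159.
SE(x̄₁ − x̄₂) = √(0.2116² + 0.2159²) = 0.3023 for independent samples with unequal variances.
With z* = 1.960, the margin is 1.960 × 0.3023 = 0.5925.
x̄₁ − x̄₂ = 32.4 − 34.3 = -1.9000; the interval is -1.9000 ± 0.5925 = (-2.49, -1.31).

(-2.49, -1.31)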